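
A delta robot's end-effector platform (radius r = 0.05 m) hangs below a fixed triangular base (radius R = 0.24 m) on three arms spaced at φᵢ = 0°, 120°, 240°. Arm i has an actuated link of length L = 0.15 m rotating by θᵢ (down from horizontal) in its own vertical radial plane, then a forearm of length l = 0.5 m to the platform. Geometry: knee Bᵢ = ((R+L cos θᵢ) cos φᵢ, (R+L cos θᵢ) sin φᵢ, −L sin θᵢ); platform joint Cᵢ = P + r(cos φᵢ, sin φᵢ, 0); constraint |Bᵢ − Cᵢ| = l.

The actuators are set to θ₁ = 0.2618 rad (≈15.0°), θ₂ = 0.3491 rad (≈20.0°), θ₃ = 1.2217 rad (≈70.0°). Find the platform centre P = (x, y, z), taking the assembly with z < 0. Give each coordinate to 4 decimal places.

(0.0838, 0.1239, -0.4531)

S1 = (0.3349·cos0.0°, 0.3349·sin0.0°, -0.0388) = (0.3349, 0.0000, -0.0388)
φ2=120.0°: virtual centre (-0.1655, 0.2866, -0.0513), radius l
φ3=240.0°: virtual centre (-0.1207, -0.2090, -0.1410), radius l
eliminate P² terms by subtracting sphere 1 from 2 and 3
linear system: -1.0007x+0.5732y = -0.0015−-0.0250z; -0.9111x+-0.4180y = -0.0356−-0.2043z
det = 0.9405;  x = 0.0223+-0.1356z,  y = 0.0364+-0.1931z
into |P−S₁|² = l²: 1.0557z² + 0.1483z + -0.1495 = 0;  Δ = 0.6532;  z = -0.4531 or 0.3125 → z<0 root = -0.4531
x = 0.0838, y = 0.1239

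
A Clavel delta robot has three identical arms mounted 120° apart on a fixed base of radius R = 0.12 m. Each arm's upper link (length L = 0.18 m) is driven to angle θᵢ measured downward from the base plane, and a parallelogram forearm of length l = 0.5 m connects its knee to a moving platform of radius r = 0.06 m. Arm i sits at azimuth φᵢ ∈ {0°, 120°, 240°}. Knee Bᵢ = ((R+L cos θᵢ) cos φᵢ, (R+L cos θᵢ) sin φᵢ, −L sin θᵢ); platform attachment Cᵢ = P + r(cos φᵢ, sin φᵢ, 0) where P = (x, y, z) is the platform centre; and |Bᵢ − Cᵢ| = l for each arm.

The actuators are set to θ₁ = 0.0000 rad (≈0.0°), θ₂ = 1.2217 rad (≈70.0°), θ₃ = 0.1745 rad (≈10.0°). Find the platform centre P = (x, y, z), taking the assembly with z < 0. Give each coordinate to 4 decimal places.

(0.1794, -0.2468, -0.4306)

O1 = (0.2400·cos0.0°, 0.2400·sin0.0°, 0.0000) = (0.2400, 0.0000, 0.0000)
O2 = (0.1216·cos120.0°, 0.1216·sin120.0°, -0.1691) = (-0.0608, 0.1053, -0.1691)
φ3=240.0°: virtual centre (-0.1186, -0.2055, -0.0313), radius l
|O₂|²−|O₁|² = -0.0142;  |O₃|²−|O₁|² = -0.0003
linear system: -0.6016x+0.2106y = -0.0142−-0.3383z; -0.7173x+-0.4110y = -0.0003−-0.0625z
det = 0.3982;  x = 0.0148+-0.3821z,  y = -0.0251+0.5149z
into |P−O₁|² = l²: 1.4111z² + 0.1462z + -0.1987 = 0;  Δ = 1.1428;  z = -0.4306 or 0.3270 → z<0 root = -0.4306
x = 0.1794, y = -0.2468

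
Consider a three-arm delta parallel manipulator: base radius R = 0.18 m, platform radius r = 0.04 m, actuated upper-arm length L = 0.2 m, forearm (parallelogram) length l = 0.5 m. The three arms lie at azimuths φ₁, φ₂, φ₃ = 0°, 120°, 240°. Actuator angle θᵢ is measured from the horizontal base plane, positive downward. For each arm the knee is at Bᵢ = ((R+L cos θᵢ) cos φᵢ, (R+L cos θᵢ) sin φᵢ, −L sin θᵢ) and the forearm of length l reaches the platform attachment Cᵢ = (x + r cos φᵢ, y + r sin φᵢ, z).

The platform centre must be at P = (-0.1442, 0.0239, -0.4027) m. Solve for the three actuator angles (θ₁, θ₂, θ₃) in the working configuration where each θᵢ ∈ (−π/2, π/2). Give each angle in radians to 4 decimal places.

φ1=0.0° → target in arm frame (-0.1442, 0.0239)
  e−x'=0.2842;  (l²−L²−(e−x')²−y'²−z²)/2L = -0.0838
  γ=atan2(-0.4027,0.2842)=-0.9562;  ψ=arccos(-0.1700)=1.7416;  θ1=γ+ψ≈0.7854
rotate P by −φ2: (0.0928, 0.1129, -0.4027)
  e−x'=0.0472;  (l²−L²−(e−x')²−y'²−z²)/2L = 0.0821
  γ=atan2(-0.4027,0.0472)=-1.4541;  ψ=arccos(0.2026)=1.3668;  θ2=γ+ψ≈-0.0873
rotate P by −φ3: (0.0514, -0.1368, -0.4027)
  A=0.0886, B=-0.4027, C=(l²−L²−A²−y'²−z²)/(2L)=0.0532
  √(A²+B²)=0.4123;  θ3 = -1.3542+1.4415 ≈ 0.0873

θ₁ = 0.7854, θ₂ = -0.0873, θ₃ = 0.0873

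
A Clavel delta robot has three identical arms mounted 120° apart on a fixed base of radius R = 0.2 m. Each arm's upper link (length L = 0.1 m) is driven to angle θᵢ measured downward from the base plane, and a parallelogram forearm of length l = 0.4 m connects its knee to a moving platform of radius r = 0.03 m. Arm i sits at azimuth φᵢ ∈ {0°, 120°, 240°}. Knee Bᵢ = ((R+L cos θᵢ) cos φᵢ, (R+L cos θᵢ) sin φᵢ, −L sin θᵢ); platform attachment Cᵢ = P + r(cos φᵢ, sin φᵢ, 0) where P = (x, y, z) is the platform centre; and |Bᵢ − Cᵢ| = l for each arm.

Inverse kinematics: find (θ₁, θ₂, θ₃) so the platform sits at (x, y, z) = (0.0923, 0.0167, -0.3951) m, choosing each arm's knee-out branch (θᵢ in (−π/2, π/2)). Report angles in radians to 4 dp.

θ₁ = 0.3490, θ₂ = 1.1346, θ₃ = 1.3093

φ1=0.0° → target in arm frame (0.0923, 0.0167)
  A cos θ + B sin θ = C:  0.0777·cos θ + -0.3951·sin θ = -0.0621
  θ1 = atan2(B,A) + arccos(C/0.4027) = 0.3490
arm 2 (φ=120.0°): x'=-0.0317, y'=-0.0883
  A=0.2017, B=-0.3951, C=(l²−L²−A²−y'²−z²)/(2L)=-0.2729
  γ=atan2(-0.3951,0.2017)=-1.0988;  ψ=arccos(-0.6151)=2.2334;  θ2=γ+ψ≈1.1346
rotate P by −φ3: (-0.0606, 0.0716, -0.3951)
  A=0.2306, B=-0.3951, C=(l²−L²−A²−y'²−z²)/(2L)=-0.3221
  γ=atan2(-0.3951,0.2306)=-1.0425;  ψ=arccos(-0.7040)=2.3518;  θ3=γ+ψ≈1.3093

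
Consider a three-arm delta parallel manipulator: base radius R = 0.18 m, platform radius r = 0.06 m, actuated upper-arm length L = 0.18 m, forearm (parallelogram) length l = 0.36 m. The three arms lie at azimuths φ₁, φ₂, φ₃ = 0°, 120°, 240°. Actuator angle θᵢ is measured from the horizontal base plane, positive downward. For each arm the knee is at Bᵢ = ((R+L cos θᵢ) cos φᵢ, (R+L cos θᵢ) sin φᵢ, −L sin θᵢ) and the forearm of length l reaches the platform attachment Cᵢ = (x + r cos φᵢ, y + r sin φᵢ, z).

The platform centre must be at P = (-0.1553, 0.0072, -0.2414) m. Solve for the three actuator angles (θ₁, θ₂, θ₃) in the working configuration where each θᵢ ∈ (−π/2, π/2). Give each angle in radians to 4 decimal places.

θ₁ = 1.1348, θ₂ = -0.0868, θ₃ = -0.0001

φ1=0.0° → target in arm frame (-0.1553, 0.0072)
  e−x'=0.2753;  (l²−L²−(e−x')²−y'²−z²)/2L = -0.1025
  θ1 = atan2(B,A) + arccos(C/0.3661) = 1.1348
rotate P by −φ2: (0.0839, 0.1309, -0.2414)
  A=0.0361, B=-0.2414, C=(l²−L²−A²−y'²−z²)/(2L)=0.0569
  γ=atan2(-0.2414,0.0361)=-1.4223;  ψ=arccos(0.2332)=1.3355;  θ2=γ+ψ≈-0.0868
arm 3 (φ=240.0°): x'=0.0714, y'=-0.1381
  A cos θ + B sin θ = C:  0.0486·cos θ + -0.2414·sin θ = 0.0486
  γ=atan2(-0.2414,0.0486)=-1.3722;  ψ=arccos(0.1974)=1.3721;  θ3=γ+ψ≈-0.0001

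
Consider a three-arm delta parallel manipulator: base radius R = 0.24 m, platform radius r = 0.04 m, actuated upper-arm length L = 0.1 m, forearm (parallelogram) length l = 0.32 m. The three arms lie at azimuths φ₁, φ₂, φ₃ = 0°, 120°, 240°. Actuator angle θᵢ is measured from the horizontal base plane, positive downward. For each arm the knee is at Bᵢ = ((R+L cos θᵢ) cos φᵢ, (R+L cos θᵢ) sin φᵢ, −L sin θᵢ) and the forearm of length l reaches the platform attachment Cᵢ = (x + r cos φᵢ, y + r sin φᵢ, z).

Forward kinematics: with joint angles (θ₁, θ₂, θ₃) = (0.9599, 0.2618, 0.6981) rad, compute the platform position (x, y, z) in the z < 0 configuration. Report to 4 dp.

(-0.0336, 0.0238, -0.2129)

S1 = (0.2574·cos0.0°, 0.2574·sin0.0°, -0.0819) = (0.2574, 0.0000, -0.0819)
φ2=120.0°: virtual centre (-0.1483, 0.2569, -0.0259), radius l
S3 = (0.2766·cos240.0°, 0.2766·sin240.0°, -0.0643) = (-0.1383, -0.2395, -0.0643)
subtract pairs → two planes through P
linear system: -0.8113x+0.5137y = 0.0157−0.1121z; -0.7913x+-0.4791y = 0.0077−0.0353z
Cramer: x(z) = -0.0144+0.0903z;  y(z) = 0.0078-0.0755z
into |P−S₁|² = l²: 1.0139z² + 0.1136z + -0.0218 = 0;  Δ = 0.1011;  z = -0.2129 or 0.1008 → z<0 root = -0.2129
x = -0.0336, y = 0.0238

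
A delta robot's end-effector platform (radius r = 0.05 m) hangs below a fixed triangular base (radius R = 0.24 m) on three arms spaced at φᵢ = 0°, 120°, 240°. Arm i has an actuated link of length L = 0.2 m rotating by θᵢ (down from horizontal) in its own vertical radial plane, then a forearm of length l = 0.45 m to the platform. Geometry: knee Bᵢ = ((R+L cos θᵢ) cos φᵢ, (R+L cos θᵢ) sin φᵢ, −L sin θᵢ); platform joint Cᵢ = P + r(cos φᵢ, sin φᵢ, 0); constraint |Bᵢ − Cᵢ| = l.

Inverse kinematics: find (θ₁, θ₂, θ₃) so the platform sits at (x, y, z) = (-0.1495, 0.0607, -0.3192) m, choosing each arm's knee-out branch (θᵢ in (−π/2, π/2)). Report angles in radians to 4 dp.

θ₁ = 1.1345, θ₂ = -0.1745, θ₃ = 0.4361

arm 1 (φ=0.0°): x'=-0.1495, y'=0.0607
  A=0.3395, B=-0.3192, C=(l²−L²−A²−y'²−z²)/(2L)=-0.1458
  √(A²+B²)=0.4660;  θ1 = -0.7546+1.8891 ≈ 1.1345
rotate P by −φ2: (0.1273, 0.0991, -0.3192)
  e−x'=0.0627;  (l²−L²−(e−x')²−y'²−z²)/2L = 0.1171
  θ2 = atan2(B,A) + arccos(C/0.3253) = -0.1745
φ3=240.0° → target in arm frame (0.0222, -0.1598)
  A=0.1678, B=-0.3192, C=(l²−L²−A²−y'²−z²)/(2L)=0.0173
  θ3 = atan2(B,A) + arccos(C/0.3606) = 0.4361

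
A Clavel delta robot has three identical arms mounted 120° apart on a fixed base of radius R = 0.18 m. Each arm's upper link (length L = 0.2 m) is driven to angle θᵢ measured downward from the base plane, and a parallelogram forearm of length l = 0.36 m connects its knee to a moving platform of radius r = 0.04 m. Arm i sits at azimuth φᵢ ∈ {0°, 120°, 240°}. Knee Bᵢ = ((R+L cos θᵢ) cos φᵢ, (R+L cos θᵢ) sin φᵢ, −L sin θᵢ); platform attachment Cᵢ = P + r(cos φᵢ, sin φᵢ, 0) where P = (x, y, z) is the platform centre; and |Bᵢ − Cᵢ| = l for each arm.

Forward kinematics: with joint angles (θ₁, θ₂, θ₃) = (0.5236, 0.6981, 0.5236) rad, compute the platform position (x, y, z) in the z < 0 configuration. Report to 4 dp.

arm 1 at φ=0.0°: e+L cos θ1 = 0.3132;  O1 = (0.3132, 0.0000, -0.1000)
O2 = (0.2932·cos120.0°, 0.2932·sin120.0°, -0.1286) = (-0.1466, 0.2539, -0.1286)
arm 3 at φ=240.0°: e+L cos θ3 = 0.3132;  O3 = (-0.1566, -0.2712, -0.1000)
eliminate P² terms by subtracting sphere 1 from 2 and 3
[-0.9196 0.5079 -0.0571]·P = -0.0056;  [-0.9396 -0.5425 0.0000]·P = 0.0000
det = 0.9761;  x = 0.0031+-0.0317z,  y = -0.0054+0.0550z
sphere 1 gives Az²+Bz+C=0 with A=1.0040, B=0.2191, C=-0.0234;  B²−4AC=0.1420;  roots -0.2968, 0.0786;  negative root z = -0.2968
x = 0.0125, y = -0.0217

(0.0125, -0.0217, -0.2968)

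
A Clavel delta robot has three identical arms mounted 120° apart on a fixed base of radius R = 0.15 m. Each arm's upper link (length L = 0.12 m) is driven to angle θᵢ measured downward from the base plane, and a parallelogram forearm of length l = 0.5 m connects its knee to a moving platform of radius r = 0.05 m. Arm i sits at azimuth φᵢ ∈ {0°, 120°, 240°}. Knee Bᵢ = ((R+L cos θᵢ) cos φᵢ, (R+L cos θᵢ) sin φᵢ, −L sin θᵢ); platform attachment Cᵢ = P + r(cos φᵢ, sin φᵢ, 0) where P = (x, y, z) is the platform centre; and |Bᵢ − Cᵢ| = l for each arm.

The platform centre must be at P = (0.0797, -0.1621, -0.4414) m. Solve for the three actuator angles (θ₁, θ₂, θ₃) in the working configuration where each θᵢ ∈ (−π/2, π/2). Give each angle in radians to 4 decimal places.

θ₁ = -0.0872, θ₂ = 0.8726, θ₃ = -0.1743

rotate P by −φ1: (0.0797, -0.1621, -0.4414)
  A cos θ + B sin θ = C:  0.0203·cos θ + -0.4414·sin θ = 0.0587
  θ1 = atan2(B,A) + arccos(C/0.4419) = -0.0872
arm 2 (φ=120.0°): x'=-0.1802, y'=0.0120
  A=0.2802, B=-0.4414, C=(l²−L²−A²−y'²−z²)/(2L)=-0.1580
  √(A²+B²)=0.5228;  θ2 = -1.0051+1.8777 ≈ 0.8726
arm 3 (φ=240.0°): x'=0.1005, y'=0.1501
  A=-0.0005, B=-0.4414, C=(l²−L²−A²−y'²−z²)/(2L)=0.0760
  γ=atan2(-0.4414,-0.0005)=-1.5720;  ψ=arccos(0.1722)=1.3977;  θ3=γ+ψ≈-0.1743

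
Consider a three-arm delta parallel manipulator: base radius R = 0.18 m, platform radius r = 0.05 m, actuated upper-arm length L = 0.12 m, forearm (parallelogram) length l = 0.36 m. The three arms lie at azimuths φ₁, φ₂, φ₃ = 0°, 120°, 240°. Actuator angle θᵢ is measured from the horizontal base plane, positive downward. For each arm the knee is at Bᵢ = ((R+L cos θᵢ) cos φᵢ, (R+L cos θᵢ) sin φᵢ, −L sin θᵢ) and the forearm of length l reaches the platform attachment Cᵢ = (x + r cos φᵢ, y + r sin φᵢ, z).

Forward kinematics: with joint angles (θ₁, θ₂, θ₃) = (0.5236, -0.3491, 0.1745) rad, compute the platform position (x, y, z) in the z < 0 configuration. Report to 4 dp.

φ1=0.0°: virtual centre (0.2339, 0.0000, -0.0600), radius l
centre 2 = (0.2428·cos120.0°, 0.2428·sin120.0°, 0.0410) = (-0.1214, 0.2102, 0.0410)
φ3=240.0°: virtual centre (-0.1241, -0.2149, -0.0208), radius l
eliminate P² terms by subtracting sphere 1 from 2 and 3
plane₁₂: -0.7106x+0.4205y+0.2021z = 0.0023
Cramer: x(z) = -0.0042+0.1975z;  y(z) = -0.0016-0.1468z
into |P−centre ₁|² = l²: 1.0606z² + 0.0264z + -0.0693 = 0;  Δ = 0.2947;  z = -0.2684 or 0.2435 → z<0 root = -0.2684
x = -0.0572, y = 0.0378

(-0.0572, 0.0378, -0.2684)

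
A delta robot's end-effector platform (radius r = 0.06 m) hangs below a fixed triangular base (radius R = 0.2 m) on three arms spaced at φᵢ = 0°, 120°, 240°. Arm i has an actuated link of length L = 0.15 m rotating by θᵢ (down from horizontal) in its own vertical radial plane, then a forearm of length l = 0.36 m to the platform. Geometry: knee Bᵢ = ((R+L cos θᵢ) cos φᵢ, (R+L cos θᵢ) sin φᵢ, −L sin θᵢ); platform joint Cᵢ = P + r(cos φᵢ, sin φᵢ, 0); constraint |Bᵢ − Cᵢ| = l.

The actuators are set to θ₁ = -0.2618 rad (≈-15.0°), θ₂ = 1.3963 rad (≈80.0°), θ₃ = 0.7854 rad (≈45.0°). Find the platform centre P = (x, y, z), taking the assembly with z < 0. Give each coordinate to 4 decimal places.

φ1=0.0°: virtual centre (0.2849, 0.0000, 0.0388), radius l
O2 = (0.1660·cos120.0°, 0.1660·sin120.0°, -0.1477) = (-0.0830, 0.1438, -0.1477)
φ3=240.0°: virtual centre (-0.1230, -0.2131, -0.1061), radius l
eliminate P² terms by subtracting sphere 1 from 2 and 3
plane₁₂: -0.7358x+0.2876y+-0.3731z = -0.0333
det = 0.5482;  x = 0.0316+-0.4421z,  y = -0.0349+0.1663z
sphere 1 gives Az²+Bz+C=0 with A=1.2231, B=0.1347, C=-0.0627;  B²−4AC=0.3249;  roots -0.2881, 0.1780;  negative root z = -0.2881
x = 0.1589, y = -0.0828

(0.1589, -0.0828, -0.2881)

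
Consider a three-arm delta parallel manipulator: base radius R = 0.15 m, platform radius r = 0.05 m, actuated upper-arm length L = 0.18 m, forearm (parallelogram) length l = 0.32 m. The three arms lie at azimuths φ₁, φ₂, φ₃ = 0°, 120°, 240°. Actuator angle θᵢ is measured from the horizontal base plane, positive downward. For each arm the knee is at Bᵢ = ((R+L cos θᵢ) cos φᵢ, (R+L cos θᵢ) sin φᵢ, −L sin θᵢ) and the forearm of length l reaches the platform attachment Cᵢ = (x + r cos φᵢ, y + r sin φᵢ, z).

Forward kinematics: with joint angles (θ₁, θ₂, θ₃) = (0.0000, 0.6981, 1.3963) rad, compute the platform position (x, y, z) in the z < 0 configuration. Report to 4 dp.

(0.1449, 0.1093, -0.2687)

S1 = (0.2800·cos0.0°, 0.2800·sin0.0°, 0.0000) = (0.2800, 0.0000, 0.0000)
φ2=120.0°: virtual centre (-0.1189, 0.2060, -0.1157), radius l
φ3=240.0°: virtual centre (-0.0656, -0.1137, -0.1773), radius l
eliminate P² terms by subtracting sphere 1 from 2 and 3
[-0.7979 0.4120 -0.2314]·P = -0.0084;  [-0.6913 -0.2273 -0.3545]·P = -0.0297
Cramer: x(z) = 0.0304-0.4262z;  y(z) = 0.0384-0.2637z
sphere 1 gives Az²+Bz+C=0 with A=1.2511, B=0.1925, C=-0.0386;  B²−4AC=0.2303;  roots -0.2687, 0.1149;  negative root z = -0.2687
x = 0.1449, y = 0.1093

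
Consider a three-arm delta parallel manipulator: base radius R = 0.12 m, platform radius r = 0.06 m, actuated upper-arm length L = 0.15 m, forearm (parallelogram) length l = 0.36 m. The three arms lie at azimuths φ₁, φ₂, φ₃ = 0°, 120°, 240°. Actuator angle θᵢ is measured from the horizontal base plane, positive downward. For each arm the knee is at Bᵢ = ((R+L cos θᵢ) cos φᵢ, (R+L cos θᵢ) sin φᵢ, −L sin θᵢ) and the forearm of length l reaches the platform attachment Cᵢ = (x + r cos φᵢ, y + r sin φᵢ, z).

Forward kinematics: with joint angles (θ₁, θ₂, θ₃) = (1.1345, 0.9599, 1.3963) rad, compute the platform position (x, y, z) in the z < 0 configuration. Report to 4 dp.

arm 1 at φ=0.0°: ρ1 = 0.1234;  O1 = (0.1234, 0.0000, -0.1359)
arm 2 at φ=120.0°: ρ2 = 0.1460;  O2 = (-0.0730, 0.1265, -0.1229)
O3 = (0.0860·cos240.0°, 0.0860·sin240.0°, -0.1477) = (-0.0430, -0.0745, -0.1477)
eliminate P² terms by subtracting sphere 1 from 2 and 3
plane₁₂: -0.3928x+0.2529y+0.0262z = 0.0027
Cramer: x(z) = 0.0051-0.0144z;  y(z) = 0.0187-0.1258z
sphere 1 gives Az²+Bz+C=0 with A=1.0160, B=0.2706, C=-0.0968;  B²−4AC=0.4665;  roots -0.4693, 0.2030;  negative root z = -0.4693
x = 0.0119, y = 0.0777

(0.0119, 0.0777, -0.4693)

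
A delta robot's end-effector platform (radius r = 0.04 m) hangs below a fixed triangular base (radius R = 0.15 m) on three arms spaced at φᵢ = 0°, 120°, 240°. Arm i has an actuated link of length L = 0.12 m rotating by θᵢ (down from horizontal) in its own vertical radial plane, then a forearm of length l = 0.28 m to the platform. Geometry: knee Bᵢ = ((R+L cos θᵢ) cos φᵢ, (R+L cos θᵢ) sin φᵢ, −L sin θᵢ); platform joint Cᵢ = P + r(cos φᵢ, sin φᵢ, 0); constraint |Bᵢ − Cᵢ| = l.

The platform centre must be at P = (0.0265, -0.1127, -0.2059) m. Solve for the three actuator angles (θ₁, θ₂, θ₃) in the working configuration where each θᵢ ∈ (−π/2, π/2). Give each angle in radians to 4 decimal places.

θ₁ = 0.3490, θ₂ = 1.2214, θ₃ = -0.1749

rotate P by −φ1: (0.0265, -0.1127, -0.2059)
  A=0.0835, B=-0.2059, C=(l²−L²−A²−y'²−z²)/(2L)=0.0080
  γ=atan2(-0.2059,0.0835)=-1.1855;  ψ=arccos(0.0362)=1.5346;  θ1=γ+ψ≈0.3490
φ2=120.0° → target in arm frame (-0.1109, 0.0334)
  A=0.2209, B=-0.2059, C=(l²−L²−A²−y'²−z²)/(2L)=-0.1179
  θ2 = atan2(B,A) + arccos(C/0.3019) = 1.2214
arm 3 (φ=240.0°): x'=0.0844, y'=0.0793
  A cos θ + B sin θ = C:  0.0256·cos θ + -0.2059·sin θ = 0.0611
  γ=atan2(-0.2059,0.0256)=-1.4469;  ψ=arccos(0.2944)=1.2720;  θ3=γ+ψ≈-0.1749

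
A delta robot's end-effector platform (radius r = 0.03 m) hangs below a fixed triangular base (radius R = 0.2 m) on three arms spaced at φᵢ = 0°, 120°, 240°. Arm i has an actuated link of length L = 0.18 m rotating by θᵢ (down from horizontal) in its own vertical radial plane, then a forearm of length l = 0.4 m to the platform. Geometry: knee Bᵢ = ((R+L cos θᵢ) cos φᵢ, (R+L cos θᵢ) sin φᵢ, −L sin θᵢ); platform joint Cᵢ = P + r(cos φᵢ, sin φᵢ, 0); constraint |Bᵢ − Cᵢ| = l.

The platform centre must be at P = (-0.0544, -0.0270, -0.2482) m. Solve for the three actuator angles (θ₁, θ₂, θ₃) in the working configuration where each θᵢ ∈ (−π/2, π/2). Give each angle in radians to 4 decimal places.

φ1=0.0° → target in arm frame (-0.0544, -0.0270)
  e−x'=0.2244;  (l²−L²−(e−x')²−y'²−z²)/2L = 0.0414
  √(A²+B²)=0.3346;  θ1 = -0.8357+1.4467 ≈ 0.6110
φ2=120.0° → target in arm frame (0.0038, 0.0606)
  e−x'=0.1662;  (l²−L²−(e−x')²−y'²−z²)/2L = 0.0964
  √(A²+B²)=0.2987;  θ2 = -0.9808+1.2422 ≈ 0.2614
arm 3 (φ=240.0°): x'=0.0506, y'=-0.0336
  A=0.1194, B=-0.2482, C=(l²−L²−A²−y'²−z²)/(2L)=0.1406
  γ=atan2(-0.2482,0.1194)=-1.1224;  ψ=arccos(0.5104)=1.0352;  θ3=γ+ψ≈-0.0872

θ₁ = 0.6110, θ₂ = 0.2614, θ₃ = -0.0872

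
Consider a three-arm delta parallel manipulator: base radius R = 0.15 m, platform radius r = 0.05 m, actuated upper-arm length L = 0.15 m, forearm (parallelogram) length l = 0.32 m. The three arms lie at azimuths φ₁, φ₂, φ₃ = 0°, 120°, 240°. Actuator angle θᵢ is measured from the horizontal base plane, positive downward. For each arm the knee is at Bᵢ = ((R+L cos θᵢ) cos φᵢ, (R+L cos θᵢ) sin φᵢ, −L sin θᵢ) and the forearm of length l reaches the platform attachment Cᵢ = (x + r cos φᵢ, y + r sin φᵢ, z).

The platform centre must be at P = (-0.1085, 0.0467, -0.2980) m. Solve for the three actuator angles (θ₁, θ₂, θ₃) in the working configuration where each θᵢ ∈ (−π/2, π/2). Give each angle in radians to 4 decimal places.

rotate P by −φ1: (-0.1085, 0.0467, -0.2980)
  A=0.2085, B=-0.2980, C=(l²−L²−A²−y'²−z²)/(2L)=-0.1819
  θ1 = atan2(B,A) + arccos(C/0.3637) = 1.1341
rotate P by −φ2: (0.0947, 0.0706, -0.2980)
  A=0.0053, B=-0.2980, C=(l²−L²−A²−y'²−z²)/(2L)=-0.0464
  θ2 = atan2(B,A) + arccos(C/0.2980) = 0.1741
rotate P by −φ3: (0.0138, -0.1173, -0.2980)
  A cos θ + B sin θ = C:  0.0862·cos θ + -0.2980·sin θ = -0.1003
  γ=atan2(-0.2980,0.0862)=-1.2892;  ψ=arccos(-0.3234)=1.9001;  θ3=γ+ψ≈0.6109

θ₁ = 1.1341, θ₂ = 0.1741, θ₃ = 0.6109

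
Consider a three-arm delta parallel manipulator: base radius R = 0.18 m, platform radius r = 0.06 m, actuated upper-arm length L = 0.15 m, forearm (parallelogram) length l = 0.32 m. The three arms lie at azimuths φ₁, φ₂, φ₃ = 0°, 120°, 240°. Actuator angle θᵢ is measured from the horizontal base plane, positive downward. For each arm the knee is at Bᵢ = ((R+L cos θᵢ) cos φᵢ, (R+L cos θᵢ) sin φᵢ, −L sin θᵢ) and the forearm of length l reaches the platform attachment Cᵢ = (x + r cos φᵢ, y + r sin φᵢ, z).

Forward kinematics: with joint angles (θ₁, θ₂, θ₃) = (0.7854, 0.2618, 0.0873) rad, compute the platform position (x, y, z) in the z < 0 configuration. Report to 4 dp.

centre 1 = (0.2261·cos0.0°, 0.2261·sin0.0°, -0.1061) = (0.2261, 0.0000, -0.1061)
centre 2 = (0.2649·cos120.0°, 0.2649·sin120.0°, -0.0388) = (-0.1324, 0.2294, -0.0388)
φ3=240.0°: virtual centre (-0.1347, -0.2333, -0.0131), radius l
eliminate P² terms by subtracting sphere 1 from 2 and 3
[-0.7170 0.4588 0.1345]·P = 0.0093;  [-0.7216 -0.4667 0.1860]·P = 0.0104
Cramer: x(z) = -0.0137+0.2225z;  y(z) = -0.0011+0.0545z
sphere 1 gives Az²+Bz+C=0 with A=1.0525, B=0.1053, C=-0.0337;  B²−4AC=0.1528;  roots -0.2357, 0.1357;  negative root z = -0.2357
x = -0.0661, y = -0.0140

(-0.0661, -0.0140, -0.2357)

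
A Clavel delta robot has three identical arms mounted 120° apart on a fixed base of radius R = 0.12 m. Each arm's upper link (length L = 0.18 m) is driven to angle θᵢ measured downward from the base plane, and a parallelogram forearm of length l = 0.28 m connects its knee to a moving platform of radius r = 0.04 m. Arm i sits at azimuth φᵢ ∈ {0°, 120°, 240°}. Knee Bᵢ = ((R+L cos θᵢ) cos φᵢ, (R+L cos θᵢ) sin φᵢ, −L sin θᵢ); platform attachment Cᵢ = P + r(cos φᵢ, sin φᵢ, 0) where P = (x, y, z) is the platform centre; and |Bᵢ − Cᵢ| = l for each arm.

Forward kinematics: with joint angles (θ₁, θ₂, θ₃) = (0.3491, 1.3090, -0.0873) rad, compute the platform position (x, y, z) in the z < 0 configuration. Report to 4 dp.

(0.0470, -0.1474, -0.1874)

S1 = (0.2491·cos0.0°, 0.2491·sin0.0°, -0.0616) = (0.2491, 0.0000, -0.0616)
φ2=120.0°: virtual centre (-0.0633, 0.1096, -0.1739), radius l
φ3=240.0°: virtual centre (-0.1297, -0.2246, 0.0157), radius l
eliminate P² terms by subtracting sphere 1 from 2 and 3
linear system: -0.6249x+0.2193y = -0.0196−-0.2246z; -0.7576x+-0.4491y = 0.0016−0.1545z
Cramer: x(z) = 0.0189-0.1500z;  y(z) = -0.0355+0.5970z
sphere 1 gives Az²+Bz+C=0 with A=1.3789, B=0.1498, C=-0.0203;  B²−4AC=0.1346;  roots -0.1874, 0.0787;  negative root z = -0.1874
x = 0.0470, y = -0.1474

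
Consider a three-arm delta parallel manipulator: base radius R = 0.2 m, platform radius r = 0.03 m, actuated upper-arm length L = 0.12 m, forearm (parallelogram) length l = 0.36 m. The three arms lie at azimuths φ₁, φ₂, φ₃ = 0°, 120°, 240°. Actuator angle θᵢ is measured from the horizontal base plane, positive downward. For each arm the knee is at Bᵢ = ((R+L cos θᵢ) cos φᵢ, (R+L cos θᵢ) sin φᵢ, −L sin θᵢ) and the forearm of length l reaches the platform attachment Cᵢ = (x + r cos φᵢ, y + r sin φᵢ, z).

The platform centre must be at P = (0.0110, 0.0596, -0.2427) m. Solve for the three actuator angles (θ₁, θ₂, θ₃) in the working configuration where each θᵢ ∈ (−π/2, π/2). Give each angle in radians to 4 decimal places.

θ₁ = 0.1746, θ₂ = -0.1747, θ₃ = 0.6983

rotate P by −φ1: (0.0110, 0.0596, -0.2427)
  A=0.1590, B=-0.2427, C=(l²−L²−A²−y'²−z²)/(2L)=0.1144
  √(A²+B²)=0.2901;  θ1 = -0.9908+1.1654 ≈ 0.1746
φ2=120.0° → target in arm frame (0.0461, -0.0393)
  A cos θ + B sin θ = C:  0.1239·cos θ + -0.2427·sin θ = 0.1642
  γ=atan2(-0.2427,0.1239)=-1.0988;  ψ=arccos(0.6025)=0.9242;  θ2=γ+ψ≈-0.1747
φ3=240.0° → target in arm frame (-0.0571, -0.0203)
  e−x'=0.2271;  (l²−L²−(e−x')²−y'²−z²)/2L = 0.0179
  θ3 = atan2(B,A) + arccos(C/0.3324) = 0.6983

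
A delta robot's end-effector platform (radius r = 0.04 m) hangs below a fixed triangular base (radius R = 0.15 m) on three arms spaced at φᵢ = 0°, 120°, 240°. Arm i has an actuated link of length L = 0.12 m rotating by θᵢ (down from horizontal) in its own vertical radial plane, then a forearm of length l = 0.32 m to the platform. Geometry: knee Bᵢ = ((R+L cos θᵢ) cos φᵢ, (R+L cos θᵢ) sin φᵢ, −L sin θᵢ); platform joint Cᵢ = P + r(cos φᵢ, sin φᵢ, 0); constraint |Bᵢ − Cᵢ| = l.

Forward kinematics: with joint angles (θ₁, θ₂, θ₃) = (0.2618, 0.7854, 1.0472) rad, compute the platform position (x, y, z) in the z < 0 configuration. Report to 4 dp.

(0.0787, 0.0307, -0.3135)

φ1=0.0°: virtual centre (0.2259, 0.0000, -0.0311), radius l
arm 2 at φ=120.0°: (R−r)+L cos θ2 = 0.1949;  centre 2 = (-0.0974, 0.1687, -0.0849)
arm 3 at φ=240.0°: (R−r)+L cos θ3 = 0.1700;  centre 3 = (-0.0850, -0.1472, -0.1039)
subtract pairs → two planes through P
plane₁₂: -0.6467x+0.3375y+-0.1076z = -0.0068
Cramer: x(z) = 0.0154-0.2020z;  y(z) = 0.0093-0.0683z
sphere 1 gives Az²+Bz+C=0 with A=1.0455, B=0.1459, C=-0.0570;  B²−4AC=0.2598;  roots -0.3135, 0.1740;  negative root z = -0.3135
x = 0.0787, y = 0.0307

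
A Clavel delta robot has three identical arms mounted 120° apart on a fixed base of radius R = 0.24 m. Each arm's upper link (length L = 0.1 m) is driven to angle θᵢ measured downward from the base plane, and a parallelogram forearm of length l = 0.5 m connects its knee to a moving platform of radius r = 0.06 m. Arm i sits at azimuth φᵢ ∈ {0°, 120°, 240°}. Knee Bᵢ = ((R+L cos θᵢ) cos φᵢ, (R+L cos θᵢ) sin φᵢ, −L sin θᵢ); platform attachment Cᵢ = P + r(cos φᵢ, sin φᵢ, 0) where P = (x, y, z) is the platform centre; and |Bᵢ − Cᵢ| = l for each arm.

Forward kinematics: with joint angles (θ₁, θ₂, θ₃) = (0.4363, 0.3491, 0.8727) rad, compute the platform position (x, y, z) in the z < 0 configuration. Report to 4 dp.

(0.0225, 0.0573, -0.4726)

arm 1 at φ=0.0°: ρ1 = 0.2706;  O1 = (0.2706, 0.0000, -0.0423)
arm 2 at φ=120.0°: ρ2 = 0.2740;  O2 = (-0.1370, 0.2373, -0.0342)
O3 = (0.2443·cos240.0°, 0.2443·sin240.0°, -0.0766) = (-0.1221, -0.2115, -0.0766)
eliminate P² terms by subtracting sphere 1 from 2 and 3
[-0.8152 0.4745 0.0161]·P = 0.0012;  [-0.7855 -0.4231 -0.0687]·P = -0.0095
Cramer: x(z) = 0.0056-0.0359z;  y(z) = 0.0121-0.0957z
quadratic in z: (1.0104)z²+(0.1012)z+(-0.1778)=0, √Δ=0.8538 → z ∈ {-0.4726, 0.3724}; z = -0.4726 (taking z<0)
x = 0.0225, y = 0.0573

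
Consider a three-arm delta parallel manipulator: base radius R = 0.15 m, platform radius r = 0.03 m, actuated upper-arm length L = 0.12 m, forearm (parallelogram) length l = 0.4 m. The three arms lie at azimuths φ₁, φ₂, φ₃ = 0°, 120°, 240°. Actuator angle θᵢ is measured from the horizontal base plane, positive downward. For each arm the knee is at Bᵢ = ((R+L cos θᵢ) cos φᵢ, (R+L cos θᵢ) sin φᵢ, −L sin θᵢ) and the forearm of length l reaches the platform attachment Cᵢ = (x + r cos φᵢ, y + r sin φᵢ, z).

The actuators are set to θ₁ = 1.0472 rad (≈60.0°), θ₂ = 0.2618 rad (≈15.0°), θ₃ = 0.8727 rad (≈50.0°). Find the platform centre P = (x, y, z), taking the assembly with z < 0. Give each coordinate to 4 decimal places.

(-0.0707, 0.0747, -0.4065)

S1 = (0.1800·cos0.0°, 0.1800·sin0.0°, -0.1039) = (0.1800, 0.0000, -0.1039)
φ2=120.0°: virtual centre (-0.1180, 0.2043, -0.0311), radius l
S3 = (0.1971·cos240.0°, 0.1971·sin240.0°, -0.0919) = (-0.0986, -0.1707, -0.0919)
|S₂|²−|S₁|² = 0.0134;  |S₃|²−|S₁|² = 0.0041
linear system: -0.5959x+0.4086y = 0.0134−0.1457z; -0.5571x+-0.3414y = 0.0041−0.0240z
Cramer: x(z) = -0.0145+0.1382z;  y(z) = 0.0117-0.1552z
sphere 1 gives Az²+Bz+C=0 with A=1.0432, B=0.1505, C=-0.1112;  B²−4AC=0.4867;  roots -0.4065, 0.2623;  negative root z = -0.4065
x = -0.0707, y = 0.0747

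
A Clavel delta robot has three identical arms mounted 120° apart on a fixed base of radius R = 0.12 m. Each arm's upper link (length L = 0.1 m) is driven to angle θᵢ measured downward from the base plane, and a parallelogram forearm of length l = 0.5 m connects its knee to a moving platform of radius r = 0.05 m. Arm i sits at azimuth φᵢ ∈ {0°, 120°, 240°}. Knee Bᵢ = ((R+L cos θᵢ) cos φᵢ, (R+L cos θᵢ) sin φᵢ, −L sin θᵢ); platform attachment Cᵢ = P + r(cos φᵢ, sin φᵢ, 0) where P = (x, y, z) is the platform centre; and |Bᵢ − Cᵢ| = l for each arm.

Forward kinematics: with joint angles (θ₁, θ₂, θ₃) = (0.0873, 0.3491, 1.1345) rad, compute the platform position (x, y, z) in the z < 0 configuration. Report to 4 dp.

centre 1 = (0.1696·cos0.0°, 0.1696·sin0.0°, -0.0087) = (0.1696, 0.0000, -0.0087)
φ2=120.0°: virtual centre (-0.0820, 0.1420, -0.0342), radius l
arm 3 at φ=240.0°: e+L cos θ3 = 0.1123;  centre 3 = (-0.0561, -0.0972, -0.0906)
|centre ₂|²−|centre ₁|² = -0.0008;  |centre ₃|²−|centre ₁|² = -0.0080
[-0.5032 0.2840 -0.0510]·P = -0.0008;  [-0.4515 -0.1944 -0.1638]·P = -0.0080
det = 0.2261;  x = 0.0108+-0.2497z,  y = 0.0163+-0.2629z
quadratic in z: (1.1314)z²+(0.0882)z+(-0.2244)=0, √Δ=1.0117 → z ∈ {-0.4860, 0.4081}; z = -0.4860 (taking z<0)
x = 0.1321, y = 0.1441

(0.1321, 0.1441, -0.4860)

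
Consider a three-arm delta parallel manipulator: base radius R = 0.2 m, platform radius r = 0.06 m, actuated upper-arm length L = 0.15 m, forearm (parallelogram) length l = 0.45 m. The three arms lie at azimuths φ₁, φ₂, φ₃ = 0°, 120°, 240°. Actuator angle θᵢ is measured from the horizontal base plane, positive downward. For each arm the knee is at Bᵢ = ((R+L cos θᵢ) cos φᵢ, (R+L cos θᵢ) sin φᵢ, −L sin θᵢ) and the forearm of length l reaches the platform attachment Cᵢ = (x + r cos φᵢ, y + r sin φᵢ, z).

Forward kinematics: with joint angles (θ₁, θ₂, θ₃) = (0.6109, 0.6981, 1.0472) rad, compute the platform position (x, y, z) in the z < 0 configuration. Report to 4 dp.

(0.0468, 0.0553, -0.4769)

φ1=0.0°: virtual centre (0.2629, 0.0000, -0.0860), radius l
φ2=120.0°: virtual centre (-0.1275, 0.2208, -0.0964), radius l
φ3=240.0°: virtual centre (-0.1075, -0.1862, -0.1299), radius l
eliminate P² terms by subtracting sphere 1 from 2 and 3
plane₁₂: -0.7806x+0.4415y+-0.0207z = -0.0022
Cramer: x(z) = 0.0109-0.0752z;  y(z) = 0.0143-0.0860z
into |P−centre ₁|² = l²: 1.0130z² + 0.2075z + -0.1314 = 0;  Δ = 0.5756;  z = -0.4769 or 0.2720 → z<0 root = -0.4769
x = 0.0468, y = 0.0553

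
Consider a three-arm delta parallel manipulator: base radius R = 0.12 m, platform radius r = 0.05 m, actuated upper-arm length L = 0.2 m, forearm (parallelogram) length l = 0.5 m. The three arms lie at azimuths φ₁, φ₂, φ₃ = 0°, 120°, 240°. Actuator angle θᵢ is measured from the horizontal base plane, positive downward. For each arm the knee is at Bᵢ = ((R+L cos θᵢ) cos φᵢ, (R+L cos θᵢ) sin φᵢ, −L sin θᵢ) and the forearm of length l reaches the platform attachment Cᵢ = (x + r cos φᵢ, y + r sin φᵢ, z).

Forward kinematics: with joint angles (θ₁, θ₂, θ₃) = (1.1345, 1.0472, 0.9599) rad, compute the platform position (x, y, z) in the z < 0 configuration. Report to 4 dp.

(-0.0396, -0.0220, -0.6415)

arm 1 at φ=0.0°: (R−r)+L cos θ1 = 0.1545;  O1 = (0.1545, 0.0000, -0.1813)
O2 = (0.1700·cos120.0°, 0.1700·sin120.0°, -0.1732) = (-0.0850, 0.1472, -0.1732)
O3 = (0.1847·cos240.0°, 0.1847·sin240.0°, -0.1638) = (-0.0924, -0.1600, -0.1638)
eliminate P² terms by subtracting sphere 1 from 2 and 3
linear system: -0.4790x+0.2944y = 0.0022−0.0161z; -0.4938x+-0.3199y = 0.0042−0.0349z
Cramer: x(z) = -0.0065+0.0517z;  y(z) = -0.0032+0.0293z
into |P−O₁|² = l²: 1.0035z² + 0.3457z + -0.1912 = 0;  Δ = 0.8870;  z = -0.6415 or 0.2970 → z<0 root = -0.6415
x = -0.0396, y = -0.0220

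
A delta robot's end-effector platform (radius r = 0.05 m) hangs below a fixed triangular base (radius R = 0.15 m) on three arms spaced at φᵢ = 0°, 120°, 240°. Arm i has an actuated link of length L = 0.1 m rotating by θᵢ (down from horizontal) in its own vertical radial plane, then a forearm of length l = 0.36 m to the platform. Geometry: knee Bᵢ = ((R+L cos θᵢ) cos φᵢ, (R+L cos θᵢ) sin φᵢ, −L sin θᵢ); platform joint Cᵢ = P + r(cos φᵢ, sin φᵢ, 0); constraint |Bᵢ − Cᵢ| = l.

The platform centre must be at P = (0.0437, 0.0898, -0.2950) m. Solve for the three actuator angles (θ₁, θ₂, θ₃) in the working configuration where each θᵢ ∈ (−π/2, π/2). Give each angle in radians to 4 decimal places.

arm 1 (φ=0.0°): x'=0.0437, y'=0.0898
  A=0.0563, B=-0.2950, C=(l²−L²−A²−y'²−z²)/(2L)=0.1067
  √(A²+B²)=0.3003;  θ1 = -1.3822+1.2076 ≈ -0.1747
φ2=120.0° → target in arm frame (0.0559, -0.0827)
  e−x'=0.0441;  (l²−L²−(e−x')²−y'²−z²)/2L = 0.1189
  θ2 = atan2(B,A) + arccos(C/0.2983) = -0.2618
arm 3 (φ=240.0°): x'=-0.0996, y'=-0.0071
  A cos θ + B sin θ = C:  0.1996·cos θ + -0.2950·sin θ = -0.0366
  γ=atan2(-0.2950,0.1996)=-0.9759;  ψ=arccos(-0.1028)=1.6738;  θ3=γ+ψ≈0.6979

θ₁ = -0.1747, θ₂ = -0.2618, θ₃ = 0.6979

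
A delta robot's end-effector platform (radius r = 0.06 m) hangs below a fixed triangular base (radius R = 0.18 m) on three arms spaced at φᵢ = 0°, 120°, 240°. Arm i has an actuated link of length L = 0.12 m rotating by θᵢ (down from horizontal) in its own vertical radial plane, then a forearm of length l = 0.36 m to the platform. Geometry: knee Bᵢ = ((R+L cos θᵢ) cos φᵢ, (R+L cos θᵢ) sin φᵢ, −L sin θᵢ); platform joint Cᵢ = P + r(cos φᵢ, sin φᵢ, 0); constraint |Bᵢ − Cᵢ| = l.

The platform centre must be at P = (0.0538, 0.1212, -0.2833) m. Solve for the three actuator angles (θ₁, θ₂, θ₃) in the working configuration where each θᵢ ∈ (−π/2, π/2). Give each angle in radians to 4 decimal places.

rotate P by −φ1: (0.0538, 0.1212, -0.2833)
  A cos θ + B sin θ = C:  0.0662·cos θ + -0.2833·sin θ = 0.0661
  √(A²+B²)=0.2909;  θ1 = -1.3412+1.3415 ≈ 0.0003
arm 2 (φ=120.0°): x'=0.0781, y'=-0.1072
  e−x'=0.0419;  (l²−L²−(e−x')²−y'²−z²)/2L = 0.0904
  √(A²+B²)=0.2864;  θ2 = -1.4238+1.2497 ≈ -0.1741
φ3=240.0° → target in arm frame (-0.1319, -0.0140)
  A=0.2519, B=-0.2833, C=(l²−L²−A²−y'²−z²)/(2L)=-0.1195
  γ=atan2(-0.2833,0.2519)=-0.8441;  ψ=arccos(-0.3154)=1.8916;  θ3=γ+ψ≈1.0475

θ₁ = 0.0003, θ₂ = -0.1741, θ₃ = 1.0475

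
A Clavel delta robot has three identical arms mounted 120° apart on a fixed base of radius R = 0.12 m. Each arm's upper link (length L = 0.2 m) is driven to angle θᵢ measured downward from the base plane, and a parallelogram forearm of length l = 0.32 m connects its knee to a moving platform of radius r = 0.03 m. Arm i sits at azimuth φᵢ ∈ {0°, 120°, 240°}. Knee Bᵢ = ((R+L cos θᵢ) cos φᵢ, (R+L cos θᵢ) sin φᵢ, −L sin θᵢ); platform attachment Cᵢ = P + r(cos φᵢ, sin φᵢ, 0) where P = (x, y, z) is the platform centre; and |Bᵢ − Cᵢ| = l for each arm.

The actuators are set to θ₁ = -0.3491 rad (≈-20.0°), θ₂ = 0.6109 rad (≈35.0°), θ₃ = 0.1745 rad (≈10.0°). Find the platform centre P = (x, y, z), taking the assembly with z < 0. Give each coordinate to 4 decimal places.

φ1=0.0°: virtual centre (0.2779, 0.0000, 0.0684), radius l
S2 = (0.2538·cos120.0°, 0.2538·sin120.0°, -0.1147) = (-0.1269, 0.2198, -0.1147)
arm 3 at φ=240.0°: ρ3 = 0.2870;  S3 = (-0.1435, -0.2485, -0.0347)
|S₂|²−|S₁|² = -0.0043;  |S₃|²−|S₁|² = 0.0016
[-0.8097 0.4396 -0.3663]·P = -0.0043;  [-0.8428 -0.4970 -0.2063]·P = 0.0016
Cramer: x(z) = 0.0019-0.3528z;  y(z) = -0.0064+0.1833z
sphere 1 gives Az²+Bz+C=0 with A=1.1581, B=0.0556, C=-0.0215;  B²−4AC=0.1025;  roots -0.1623, 0.1142;  negative root z = -0.1623
x = 0.0591, y = -0.0362

(0.0591, -0.0362, -0.1623)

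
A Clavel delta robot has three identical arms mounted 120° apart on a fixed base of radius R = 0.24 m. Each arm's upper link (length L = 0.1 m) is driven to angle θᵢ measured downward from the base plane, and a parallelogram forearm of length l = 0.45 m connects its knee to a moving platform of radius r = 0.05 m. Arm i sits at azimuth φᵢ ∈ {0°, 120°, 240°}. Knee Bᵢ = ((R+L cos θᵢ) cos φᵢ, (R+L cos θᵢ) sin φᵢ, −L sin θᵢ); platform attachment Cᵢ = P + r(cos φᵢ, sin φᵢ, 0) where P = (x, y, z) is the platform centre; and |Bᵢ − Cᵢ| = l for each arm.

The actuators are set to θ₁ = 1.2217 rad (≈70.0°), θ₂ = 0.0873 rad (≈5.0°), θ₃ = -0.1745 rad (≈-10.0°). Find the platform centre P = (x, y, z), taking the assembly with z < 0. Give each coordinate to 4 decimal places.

arm 1 at φ=0.0°: ρ1 = 0.2242;  S1 = (0.2242, 0.0000, -0.0940)
φ2=120.0°: virtual centre (-0.1448, 0.2508, -0.0087), radius l
arm 3 at φ=240.0°: ρ3 = 0.2885;  S3 = (-0.1442, -0.2498, 0.0174)
subtract pairs → two planes through P
linear system: -0.7380x+0.5016y = 0.0249−0.1705z; -0.7369x+-0.4997y = 0.0244−0.2227z
det = 0.7384;  x = -0.0334+0.2666z,  y = 0.0004+0.0524z
quadratic in z: (1.0738)z²+(0.0506)z+(-0.1273)=0, √Δ=0.7412 → z ∈ {-0.3687, 0.3216}; z = -0.3687 (taking z<0)
x = -0.1317, y = -0.0189

(-0.1317, -0.0189, -0.3687)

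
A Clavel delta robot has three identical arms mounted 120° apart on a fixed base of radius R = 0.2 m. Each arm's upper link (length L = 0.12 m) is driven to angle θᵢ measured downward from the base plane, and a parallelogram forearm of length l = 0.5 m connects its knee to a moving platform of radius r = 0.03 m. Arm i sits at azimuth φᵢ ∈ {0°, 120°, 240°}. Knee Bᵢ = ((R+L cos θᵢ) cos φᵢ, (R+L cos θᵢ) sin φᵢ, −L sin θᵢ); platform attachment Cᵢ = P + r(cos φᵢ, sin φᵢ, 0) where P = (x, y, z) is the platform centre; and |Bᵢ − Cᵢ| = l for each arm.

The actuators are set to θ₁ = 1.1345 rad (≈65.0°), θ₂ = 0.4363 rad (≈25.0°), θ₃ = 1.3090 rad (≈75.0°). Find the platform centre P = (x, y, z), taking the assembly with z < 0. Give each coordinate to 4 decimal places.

(-0.0377, 0.1102, -0.5224)

arm 1 at φ=0.0°: (R−r)+L cos θ1 = 0.2207;  S1 = (0.2207, 0.0000, -0.1088)
S2 = (0.2788·cos120.0°, 0.2788·sin120.0°, -0.0507) = (-0.1394, 0.2414, -0.0507)
arm 3 at φ=240.0°: (R−r)+L cos θ3 = 0.2011;  S3 = (-0.1005, -0.1741, -0.1159)
subtract pairs → two planes through P
[-0.7202 0.4828 0.1161]·P = 0.0197;  [-0.6425 -0.3482 -0.0143]·P = -0.0067
Cramer: x(z) = -0.0065+0.0598z;  y(z) = 0.0312-0.1513z
sphere 1 gives Az²+Bz+C=0 with A=1.0265, B=0.1809, C=-0.1856;  B²−4AC=0.7947;  roots -0.5224, 0.3461;  negative root z = -0.5224
x = -0.0377, y = 0.1102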